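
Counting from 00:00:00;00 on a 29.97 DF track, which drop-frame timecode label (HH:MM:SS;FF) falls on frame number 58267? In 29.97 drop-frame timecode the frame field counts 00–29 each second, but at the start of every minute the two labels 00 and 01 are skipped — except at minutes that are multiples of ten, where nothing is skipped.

00:32:24;05

Each 10-minute DF block holds 10 × 60 × 30 − 9 × 2 = 17982 frames. 58267 ÷ 17982 → 3 full blocks, remainder 4321.
Within the partial block the first minute is 1800 frames and each further minute 1798, so 2 further minute boundaries passed. Total skipped labels = 18 × 3 + 2 × 2 = 58.
Non-drop label index = 58267 + 58 = 58325; at 30 labels/s that is 00:32:24:05, i.e. DF 00:32:24;05.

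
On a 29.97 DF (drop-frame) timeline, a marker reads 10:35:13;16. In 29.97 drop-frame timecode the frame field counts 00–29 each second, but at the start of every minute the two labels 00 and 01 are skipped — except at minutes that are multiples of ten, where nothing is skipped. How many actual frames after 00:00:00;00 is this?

1142262

As if non-drop at 30 labels/s: (10 × 3600 + 35 × 60 + 13) × 30 + 16 = 1143406.
Minute boundaries passed: 635; those not divisible by 10: 635 − 63 = 572; dropped labels = 2 × 572 = 1144.
Actual frame index = 1143406 − 1144 = 1142262.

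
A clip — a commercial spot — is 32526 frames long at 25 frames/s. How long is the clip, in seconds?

1301.04 seconds

Running time = 32526 / (25) = 1301.04 s.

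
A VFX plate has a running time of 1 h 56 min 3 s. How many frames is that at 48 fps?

1 h 56 min 3 s = 6963 s.
Frames = 6963 × 48 = 334224.

334224 frames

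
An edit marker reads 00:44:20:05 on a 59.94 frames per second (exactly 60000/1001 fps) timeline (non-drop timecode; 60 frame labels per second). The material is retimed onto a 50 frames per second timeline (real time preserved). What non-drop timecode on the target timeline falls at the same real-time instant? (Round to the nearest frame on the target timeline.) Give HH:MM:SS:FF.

00:44:22:37

Source frame index: (0×3600 + 44×60 + 20) × 60 + 5 = 159605.
Real time: 159605 / (60000/1001) = 31952921/12000 s.
Target frame: (31952921/12000) × (50) = 31952921/240 ≈ 133137.171 → 133137.
At 50 labels/s: frame 133137 → 00:44:22:37.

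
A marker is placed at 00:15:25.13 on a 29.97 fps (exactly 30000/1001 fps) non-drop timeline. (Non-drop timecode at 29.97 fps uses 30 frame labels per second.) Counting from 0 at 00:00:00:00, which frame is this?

27763

Total seconds to the label: (0 × 3600 + 15 × 60 + 25) = 925.
Frame index = 925 × 30 + 13 = 27763.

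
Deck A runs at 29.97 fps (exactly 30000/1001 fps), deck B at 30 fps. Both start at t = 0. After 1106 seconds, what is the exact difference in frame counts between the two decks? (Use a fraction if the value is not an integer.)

4740/143 frames

A emits 30000/1001 × 1106 = 4740000/143 frames; B emits 30 × 1106 = 33180.
Difference = 4740/143 frames (≈ 33.1469); B is ahead of A.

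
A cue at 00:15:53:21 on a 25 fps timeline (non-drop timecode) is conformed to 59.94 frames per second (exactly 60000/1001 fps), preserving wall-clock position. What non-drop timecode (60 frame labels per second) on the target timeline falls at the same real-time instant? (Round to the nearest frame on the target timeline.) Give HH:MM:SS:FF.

00:15:52:53

Source frame index: (0×3600 + 15×60 + 53) × 25 + 21 = 23846.
Real time: 23846 / (25) = 23846/25 s.
Target frame: (23846/25) × (60000/1001) = 57230400/1001 ≈ 57173.227 → 57173.
At 60 labels/s: frame 57173 → 00:15:52:53.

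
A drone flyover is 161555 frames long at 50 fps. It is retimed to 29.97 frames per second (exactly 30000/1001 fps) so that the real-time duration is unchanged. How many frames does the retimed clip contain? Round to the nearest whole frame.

Frames at target rate = 161555 × (30000/1001) / (50) = 96933000/1001 ≈ 96836.164.
Nearest whole frame: 96836.

96836 frames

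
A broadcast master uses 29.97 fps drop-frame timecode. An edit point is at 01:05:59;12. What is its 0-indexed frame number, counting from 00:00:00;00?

As if non-drop at 30 labels/s: (1 × 3600 + 5 × 60 + 59) × 30 + 12 = 118782.
Minute boundaries passed: 65; those not divisible by 10: 65 − 6 = 59; dropped labels = 2 × 59 = 118.
Actual frame index = 118782 − 118 = 118664.

118664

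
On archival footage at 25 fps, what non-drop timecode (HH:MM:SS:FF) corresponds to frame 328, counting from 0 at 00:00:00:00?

00:00:13:03

328 ÷ 25 = 13 full seconds, remainder 3 frames.
13 s = 0 h 0 min 13 s.
Timecode: 00:00:13:03.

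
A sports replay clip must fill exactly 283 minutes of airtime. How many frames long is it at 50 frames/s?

283 min = 16980 s.
Frames = 16980 × 50 = 849000.

849000 frames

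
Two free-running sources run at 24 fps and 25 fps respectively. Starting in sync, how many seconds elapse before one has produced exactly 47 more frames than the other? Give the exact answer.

47 seconds

The gap grows by |25 − 24| = 1 frame per second.
Time for a 47-frame gap: 47 ÷ (1) = 47 s.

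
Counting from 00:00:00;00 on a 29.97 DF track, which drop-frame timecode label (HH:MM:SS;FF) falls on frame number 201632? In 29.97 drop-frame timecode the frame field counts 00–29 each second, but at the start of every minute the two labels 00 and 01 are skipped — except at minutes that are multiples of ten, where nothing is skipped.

Ten DF minutes hold 17982 frames, so frame 201632 lies in block 11 (frames 197802–215783) with 3830 frames into that block.
The block's first minute is 1800 frames and the rest 1798 each; 3830 frames reaches minute 2, so 11 × 18 + 2 × 2 = 202 labels have been skipped so far.
Adding those back, label number 201632 + 202 = 201834 at 30 labels/s is 6727 s + 24 f = 1 h 52 min 7 s frame 24, i.e. 01:52:07;24.

01:52:07;24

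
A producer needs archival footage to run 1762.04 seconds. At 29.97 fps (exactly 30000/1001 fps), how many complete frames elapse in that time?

52808 frames

Frames = 1762.04 × 30000/1001 = 7551600/143 ≈ 52808.3916.
Complete frames: 52808.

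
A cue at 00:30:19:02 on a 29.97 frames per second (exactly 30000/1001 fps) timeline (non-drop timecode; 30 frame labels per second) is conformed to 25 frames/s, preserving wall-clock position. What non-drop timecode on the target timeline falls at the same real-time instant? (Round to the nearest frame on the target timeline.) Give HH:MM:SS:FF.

00:30:20:22

Source frame index: (0×3600 + 30×60 + 19) × 30 + 2 = 54572.
Real time: 54572 / (30000/1001) = 13656643/7500 s.
Target frame: (13656643/7500) × (25) = 13656643/300 ≈ 45522.143 → 45522.
At 25 labels/s: frame 45522 → 00:30:20:22.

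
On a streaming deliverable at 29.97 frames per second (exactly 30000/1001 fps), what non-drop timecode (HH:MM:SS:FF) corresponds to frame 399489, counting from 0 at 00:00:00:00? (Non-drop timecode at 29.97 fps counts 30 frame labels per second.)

03:41:56:09

399489 ÷ 30 = 13316 full seconds, remainder 9 frames.
13316 s = 3 h 41 min 56 s.
Timecode: 03:41:56:09.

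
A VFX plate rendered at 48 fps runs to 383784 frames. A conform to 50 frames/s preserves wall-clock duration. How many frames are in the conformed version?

Target frames = source frames × (target rate / source rate) = 383784 × (50)/(48) = 383784 × 25/24 = 399775.

399775 frames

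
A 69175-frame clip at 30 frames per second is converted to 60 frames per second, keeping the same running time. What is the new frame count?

138350 frames

Frames at target rate = 69175 × (60) / (30) = 138350.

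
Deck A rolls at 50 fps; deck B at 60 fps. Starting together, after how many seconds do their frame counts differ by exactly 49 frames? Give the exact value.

The gap grows by |60 − 50| = 10 frames per second.
Time for a 49-frame gap: 49 ÷ (10) = 4.9 s.

4.9 seconds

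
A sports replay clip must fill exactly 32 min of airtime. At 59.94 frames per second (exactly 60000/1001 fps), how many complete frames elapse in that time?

115084 frames

32 min = 1920 s.
Frames = 1920 × 60000/1001 = 115200000/1001 ≈ 115084.9151.
Complete frames: 115084.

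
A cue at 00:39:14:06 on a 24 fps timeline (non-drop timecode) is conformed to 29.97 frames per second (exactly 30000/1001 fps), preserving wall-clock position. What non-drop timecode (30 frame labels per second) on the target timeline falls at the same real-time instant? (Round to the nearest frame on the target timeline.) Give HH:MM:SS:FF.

00:39:11:27

Source frame index: (0×3600 + 39×60 + 14) × 24 + 6 = 56502.
Real time: 56502 / (24) = 9417/4 s.
Target frame: (9417/4) × (30000/1001) = 70627500/1001 ≈ 70556.943 → 70557.
At 30 labels/s: frame 70557 → 00:39:11:27.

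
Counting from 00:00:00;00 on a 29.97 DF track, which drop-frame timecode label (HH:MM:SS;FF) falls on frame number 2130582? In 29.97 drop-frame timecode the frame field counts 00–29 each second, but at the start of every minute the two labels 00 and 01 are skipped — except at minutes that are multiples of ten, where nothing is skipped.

19:44:50;14

Each 10-minute DF block holds 10 × 60 × 30 − 9 × 2 = 17982 frames. 2130582 ÷ 17982 → 118 full blocks, remainder 8706.
Within the partial block the first minute is 1800 frames and each further minute 1798, so 4 further minute boundaries passed. Total skipped labels = 18 × 118 + 2 × 4 = 2132.
Non-drop label index = 2130582 + 2132 = 2132714; at 30 labels/s that is 19:44:50:14, i.e. DF 19:44:50;14.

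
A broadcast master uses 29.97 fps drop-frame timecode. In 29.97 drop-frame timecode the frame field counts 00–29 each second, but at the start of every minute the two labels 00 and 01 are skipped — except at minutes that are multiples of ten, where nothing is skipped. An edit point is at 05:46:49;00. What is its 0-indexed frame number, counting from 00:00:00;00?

623646

Complete 10-minute blocks: 34, each 17982 frames → 611388.
Remaining 6 whole minutes in the current block: 1800 + 5 × 1798 = 10790 frames.
Within the current minute: 49 × 30 + 0 − 2 = 1468 (labels ;00/;01 skipped at this minute). Total = 611388 + 10790 + 1468 = 623646.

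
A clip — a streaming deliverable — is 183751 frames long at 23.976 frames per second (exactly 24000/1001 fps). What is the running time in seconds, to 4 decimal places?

Running time = 183751 × 1001/24000 = 183934751/24000 s ≈ 7663.9480 s.

7663.9480 seconds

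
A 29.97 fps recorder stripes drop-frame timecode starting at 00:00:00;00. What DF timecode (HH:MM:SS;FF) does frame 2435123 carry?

22:34:12;01

Each 10-minute DF block holds 10 × 60 × 30 − 9 × 2 = 17982 frames. 2435123 ÷ 17982 → 135 full blocks, remainder 7553.
Within the partial block the first minute is 1800 frames and each further minute 1798, so 4 further minute boundaries passed. Total skipped labels = 18 × 135 + 2 × 4 = 2438.
Non-drop label index = 2435123 + 2438 = 2437561; at 30 labels/s that is 22:34:12:01, i.e. DF 22:34:12;01.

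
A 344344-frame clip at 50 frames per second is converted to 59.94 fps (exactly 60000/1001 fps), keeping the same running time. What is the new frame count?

Target frames = source frames × (target rate / source rate) = 344344 × (60000/1001)/(50) = 344344 × 1200/1001 = 412800.

412800 frames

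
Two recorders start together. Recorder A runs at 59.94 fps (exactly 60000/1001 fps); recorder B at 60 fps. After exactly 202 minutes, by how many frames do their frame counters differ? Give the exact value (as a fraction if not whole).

202 min = 12120 s.
A emits 60000/1001 × 12120 = 727200000/1001 frames; B emits 60 × 12120 = 727200.
Difference = 727200/1001 frames (≈ 726.4735); B is ahead of A.

727200/1001 frames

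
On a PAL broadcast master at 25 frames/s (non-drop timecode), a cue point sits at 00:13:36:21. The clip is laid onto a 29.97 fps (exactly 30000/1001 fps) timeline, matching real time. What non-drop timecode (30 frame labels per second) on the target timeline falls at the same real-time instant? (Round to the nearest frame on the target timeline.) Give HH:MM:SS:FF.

Source frame index: (0×3600 + 13×60 + 36) × 25 + 21 = 20421.
Real time: 20421 / (25) = 20421/25 s.
Target frame: (20421/25) × (30000/1001) = 24505200/1001 ≈ 24480.719 → 24481.
At 30 labels/s: frame 24481 → 00:13:36:01.

00:13:36:01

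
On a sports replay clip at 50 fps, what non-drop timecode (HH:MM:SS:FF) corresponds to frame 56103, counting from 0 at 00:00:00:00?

00:18:42:03

56103 ÷ 50 = 1122 full seconds, remainder 3 frames.
1122 s = 0 h 18 min 42 s.
Timecode: 00:18:42:03.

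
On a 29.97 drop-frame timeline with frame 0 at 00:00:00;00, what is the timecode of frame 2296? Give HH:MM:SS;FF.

Ten DF minutes hold 17982 frames, so frame 2296 lies in block 0 (frames 0–17981) with 2296 frames into that block.
The block's first minute is 1800 frames and the rest 1798 each; 2296 frames reaches minute 1, so 0 × 18 + 1 × 2 = 2 labels have been skipped so far.
Adding those back, label number 2296 + 2 = 2298 at 30 labels/s is 76 s + 18 f = 0 h 1 min 16 s frame 18, i.e. 00:01:16;18.

00:01:16;18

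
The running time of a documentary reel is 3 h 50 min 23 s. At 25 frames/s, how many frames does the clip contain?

3 h 50 min 23 s = 13823 s.
Frames = 13823 × 25 = 345575.

345575 frames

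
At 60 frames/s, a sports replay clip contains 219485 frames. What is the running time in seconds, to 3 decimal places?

3658.083 seconds

Running time = 219485 × 1/60 = 43897/12 s ≈ 3658.083 s.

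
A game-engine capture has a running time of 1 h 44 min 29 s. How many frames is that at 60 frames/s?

376140 frames

1 h 44 min 29 s = 6269 s.
Frames = 6269 × 60 = 376140.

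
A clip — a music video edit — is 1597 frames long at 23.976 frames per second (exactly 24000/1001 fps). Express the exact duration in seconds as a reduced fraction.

Running time = 1597 ÷ (24000/1001) = 1597 × 1001/24000 = 1598597/24000 s.

1598597/24000 seconds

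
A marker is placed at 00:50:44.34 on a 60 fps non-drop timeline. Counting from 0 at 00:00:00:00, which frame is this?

frame 182674

Total seconds to the label: (0 × 3600 + 50 × 60 + 44) = 3044.
Frame index = 3044 × 60 + 34 = 182674.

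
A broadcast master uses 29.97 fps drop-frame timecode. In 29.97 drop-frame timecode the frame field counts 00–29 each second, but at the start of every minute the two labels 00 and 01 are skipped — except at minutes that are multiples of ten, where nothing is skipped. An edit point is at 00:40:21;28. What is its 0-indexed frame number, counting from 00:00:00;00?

72586

As if non-drop at 30 labels/s: (0 × 3600 + 40 × 60 + 21) × 30 + 28 = 72658.
Minute boundaries passed: 40; those not divisible by 10: 40 − 4 = 36; dropped labels = 2 × 36 = 72.
Actual frame index = 72658 − 72 = 72586.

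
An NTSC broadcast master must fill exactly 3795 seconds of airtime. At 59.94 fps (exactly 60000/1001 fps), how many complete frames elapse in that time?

227472 frames

Frames = 3795 × 60000/1001 = 20700000/91 ≈ 227472.5275.
Complete frames: 227472.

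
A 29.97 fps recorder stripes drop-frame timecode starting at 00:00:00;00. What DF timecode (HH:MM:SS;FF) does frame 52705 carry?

00:29:18;19

Ten DF minutes hold 17982 frames, so frame 52705 lies in block 2 (frames 35964–53945) with 16741 frames into that block.
The block's first minute is 1800 frames and the rest 1798 each; 16741 frames reaches minute 9, so 2 × 18 + 9 × 2 = 54 labels have been skipped so far.
Adding those back, label number 52705 + 54 = 52759 at 30 labels/s is 1758 s + 19 f = 0 h 29 min 18 s frame 19, i.e. 00:29:18;19.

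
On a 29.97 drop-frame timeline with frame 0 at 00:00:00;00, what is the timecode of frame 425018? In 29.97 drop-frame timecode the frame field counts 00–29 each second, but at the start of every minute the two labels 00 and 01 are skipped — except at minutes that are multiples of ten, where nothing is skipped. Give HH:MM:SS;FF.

Each 10-minute DF block holds 10 × 60 × 30 − 9 × 2 = 17982 frames. 425018 ÷ 17982 → 23 full blocks, remainder 11432.
Within the partial block the first minute is 1800 frames and each further minute 1798, so 6 further minute boundaries passed. Total skipped labels = 18 × 23 + 2 × 6 = 426.
Non-drop label index = 425018 + 426 = 425444; at 30 labels/s that is 03:56:21:14, i.e. DF 03:56:21;14.

03:56:21;14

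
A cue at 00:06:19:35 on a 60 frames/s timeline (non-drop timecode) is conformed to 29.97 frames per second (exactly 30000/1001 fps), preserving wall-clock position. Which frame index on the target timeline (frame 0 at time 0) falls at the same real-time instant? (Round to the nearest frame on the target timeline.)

frame 11376

Source frame index: (0×3600 + 6×60 + 19) × 60 + 35 = 22775.
Real time: 22775 / (60) = 4555/12 s.
Target frame: (4555/12) × (30000/1001) = 11387500/1001 ≈ 11376.124 → 11376.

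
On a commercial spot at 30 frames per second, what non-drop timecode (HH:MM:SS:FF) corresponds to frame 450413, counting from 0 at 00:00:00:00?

04:10:13:23

450413 ÷ 30 = 15013 full seconds, remainder 23 frames.
15013 s = 4 h 10 min 13 s.
Timecode: 04:10:13:23.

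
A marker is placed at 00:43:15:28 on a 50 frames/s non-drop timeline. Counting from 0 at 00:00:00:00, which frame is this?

Total seconds to the label: (0 × 3600 + 43 × 60 + 15) = 2595.
Frame index = 2595 × 50 + 28 = 129778.

129778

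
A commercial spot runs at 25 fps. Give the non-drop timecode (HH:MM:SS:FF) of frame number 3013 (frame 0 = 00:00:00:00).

00:02:00:13

3013 ÷ 25 = 120 full seconds, remainder 13 frames.
120 s = 0 h 2 min 0 s.
Timecode: 00:02:00:13.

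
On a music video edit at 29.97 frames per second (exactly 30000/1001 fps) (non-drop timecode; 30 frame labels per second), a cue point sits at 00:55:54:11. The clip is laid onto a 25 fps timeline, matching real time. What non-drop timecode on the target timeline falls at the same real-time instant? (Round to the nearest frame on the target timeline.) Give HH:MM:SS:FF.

Source frame index: (0×3600 + 55×60 + 54) × 30 + 11 = 100631.
Real time: 100631 / (30000/1001) = 100731631/30000 s.
Target frame: (100731631/30000) × (25) = 100731631/1200 ≈ 83943.026 → 83943.
At 25 labels/s: frame 83943 → 00:55:57:18.

00:55:57:18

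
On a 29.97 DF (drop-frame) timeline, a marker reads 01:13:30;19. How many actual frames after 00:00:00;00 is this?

Complete 10-minute blocks: 7, each 17982 frames → 125874.
Remaining 3 whole minutes in the current block: 1800 + 2 × 1798 = 5396 frames.
Within the current minute: 30 × 30 + 19 − 2 = 917 (labels ;00/;01 skipped at this minute). Total = 125874 + 5396 + 917 = 132187.

132187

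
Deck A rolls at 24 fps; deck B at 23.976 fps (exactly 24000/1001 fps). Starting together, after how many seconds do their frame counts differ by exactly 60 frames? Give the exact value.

The gap grows by |24000/1001 − 24| = 24/1001 frames per second.
Time for a 60-frame gap: 60 ÷ (24/1001) = 2502.5 s.

2502.5 seconds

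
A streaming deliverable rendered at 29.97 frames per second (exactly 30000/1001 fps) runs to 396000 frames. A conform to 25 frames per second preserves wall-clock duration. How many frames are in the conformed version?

330330 frames

Target frames = source frames × (target rate / source rate) = 396000 × (25)/(30000/1001) = 396000 × 1001/1200 = 330330.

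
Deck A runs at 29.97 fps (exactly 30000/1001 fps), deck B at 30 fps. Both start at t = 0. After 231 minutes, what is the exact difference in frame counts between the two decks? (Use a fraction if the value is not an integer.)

231 min = 13860 s.
A emits 30000/1001 × 13860 = 5400000/13 frames; B emits 30 × 13860 = 415800.
Difference = 5400/13 frames (≈ 415.3846); B is ahead of A.

5400/13 frames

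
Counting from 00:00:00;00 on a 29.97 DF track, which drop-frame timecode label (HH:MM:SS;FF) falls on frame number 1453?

Each 10-minute DF block holds 10 × 60 × 30 − 9 × 2 = 17982 frames. 1453 ÷ 17982 → 0 full blocks, remainder 1453.
Within the partial block the first minute is 1800 frames and each further minute 1798, so 0 further minute boundaries passed. Total skipped labels = 18 × 0 + 2 × 0 = 0.
Non-drop label index = 1453 + 0 = 1453; at 30 labels/s that is 00:00:48:13, i.e. DF 00:00:48;13.

00:00:48;13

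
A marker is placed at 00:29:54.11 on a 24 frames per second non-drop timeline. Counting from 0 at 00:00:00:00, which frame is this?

Total seconds to the label: (0 × 3600 + 29 × 60 + 54) = 1794.
Frame index = 1794 × 24 + 11 = 43067.

frame 43067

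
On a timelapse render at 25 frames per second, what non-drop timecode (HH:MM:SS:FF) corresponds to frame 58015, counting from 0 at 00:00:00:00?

00:38:40:15

58015 ÷ 25 = 2320 full seconds, remainder 15 frames.
2320 s = 0 h 38 min 40 s.
Timecode: 00:38:40:15.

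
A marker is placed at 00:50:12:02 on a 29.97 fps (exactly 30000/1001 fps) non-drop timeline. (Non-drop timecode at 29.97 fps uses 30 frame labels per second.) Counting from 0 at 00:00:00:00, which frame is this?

Total seconds to the label: (0 × 3600 + 50 × 60 + 12) = 3012.
Frame index = 3012 × 30 + 2 = 90362.

90362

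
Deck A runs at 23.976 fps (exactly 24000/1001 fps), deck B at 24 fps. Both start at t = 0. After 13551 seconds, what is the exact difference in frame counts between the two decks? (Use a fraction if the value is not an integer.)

A emits 24000/1001 × 13551 = 325224000/1001 frames; B emits 24 × 13551 = 325224.
Difference = 325224/1001 frames (≈ 324.8991); B is ahead of A.

325224/1001 frames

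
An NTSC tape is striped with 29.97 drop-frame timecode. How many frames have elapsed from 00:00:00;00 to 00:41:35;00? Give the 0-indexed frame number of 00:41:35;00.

As if non-drop at 30 labels/s: (0 × 3600 + 41 × 60 + 35) × 30 + 0 = 74850.
Minute boundaries passed: 41; those not divisible by 10: 41 − 4 = 37; dropped labels = 2 × 37 = 74.
Actual frame index = 74850 − 74 = 74776.

74776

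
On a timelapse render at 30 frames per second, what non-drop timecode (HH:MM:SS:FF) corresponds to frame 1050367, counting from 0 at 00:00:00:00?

1050367 ÷ 30 = 35012 full seconds, remainder 7 frames.
35012 s = 9 h 43 min 32 s.
Timecode: 09:43:32:07.

09:43:32:07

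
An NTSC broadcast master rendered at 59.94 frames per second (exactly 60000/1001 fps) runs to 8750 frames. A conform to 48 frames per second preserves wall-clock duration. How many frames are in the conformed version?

Target frames = source frames × (target rate / source rate) = 8750 × (48)/(60000/1001) = 8750 × 1001/1250 = 7007.

7007 frames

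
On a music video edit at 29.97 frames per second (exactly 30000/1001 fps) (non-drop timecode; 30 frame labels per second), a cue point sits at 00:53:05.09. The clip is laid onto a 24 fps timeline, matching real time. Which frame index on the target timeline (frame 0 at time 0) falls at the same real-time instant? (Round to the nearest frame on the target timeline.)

Source frame index: (0×3600 + 53×60 + 5) × 30 + 9 = 95559.
Real time: 95559 / (30000/1001) = 31884853/10000 s.
Target frame: (31884853/10000) × (24) = 95654559/1250 ≈ 76523.647 → 76524.

frame 76524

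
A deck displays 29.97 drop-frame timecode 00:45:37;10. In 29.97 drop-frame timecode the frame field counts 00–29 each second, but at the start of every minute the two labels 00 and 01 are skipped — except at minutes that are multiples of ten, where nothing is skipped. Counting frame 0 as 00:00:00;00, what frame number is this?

82038

As if non-drop at 30 labels/s: (0 × 3600 + 45 × 60 + 37) × 30 + 10 = 82120.
Minute boundaries passed: 45; those not divisible by 10: 45 − 4 = 41; dropped labels = 2 × 41 = 82.
Actual frame index = 82120 − 82 = 82038.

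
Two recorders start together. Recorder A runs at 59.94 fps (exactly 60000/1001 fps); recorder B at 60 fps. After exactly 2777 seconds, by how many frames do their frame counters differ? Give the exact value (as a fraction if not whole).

A emits 60000/1001 × 2777 = 166620000/1001 frames; B emits 60 × 2777 = 166620.
Difference = 166620/1001 frames (≈ 166.4535); B is ahead of A.

166620/1001 frames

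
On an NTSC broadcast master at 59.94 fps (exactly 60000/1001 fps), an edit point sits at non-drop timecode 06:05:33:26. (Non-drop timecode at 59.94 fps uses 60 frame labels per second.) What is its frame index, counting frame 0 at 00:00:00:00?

frame 1316006

Total seconds to the label: (6 × 3600 + 5 × 60 + 33) = 21933.
Frame index = 21933 × 60 + 26 = 1316006.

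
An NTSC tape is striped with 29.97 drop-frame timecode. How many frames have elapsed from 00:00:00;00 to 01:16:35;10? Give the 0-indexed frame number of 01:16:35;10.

137722

As if non-drop at 30 labels/s: (1 × 3600 + 16 × 60 + 35) × 30 + 10 = 137860.
Minute boundaries passed: 76; those not divisible by 10: 76 − 7 = 69; dropped labels = 2 × 69 = 138.
Actual frame index = 137860 − 138 = 137722.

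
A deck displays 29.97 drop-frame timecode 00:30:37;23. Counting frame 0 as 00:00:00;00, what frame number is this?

As if non-drop at 30 labels/s: (0 × 3600 + 30 × 60 + 37) × 30 + 23 = 55133.
Minute boundaries passed: 30; those not divisible by 10: 30 − 3 = 27; dropped labels = 2 × 27 = 54.
Actual frame index = 55133 − 54 = 55079.

55079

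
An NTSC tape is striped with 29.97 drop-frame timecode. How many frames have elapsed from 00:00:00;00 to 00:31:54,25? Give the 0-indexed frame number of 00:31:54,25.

Complete 10-minute blocks: 3, each 17982 frames → 53946.
Remaining 1 whole minute in the current block: 1800 + 0 × 1798 = 1800 frames.
Within the current minute: 54 × 30 + 25 − 2 = 1643 (labels ;00/;01 skipped at this minute). Total = 53946 + 1800 + 1643 = 57389.

57389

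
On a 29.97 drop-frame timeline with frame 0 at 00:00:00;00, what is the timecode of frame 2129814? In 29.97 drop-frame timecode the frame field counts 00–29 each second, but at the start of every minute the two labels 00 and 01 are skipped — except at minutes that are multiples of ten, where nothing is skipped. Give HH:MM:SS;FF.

19:44:24;26

Each 10-minute DF block holds 10 × 60 × 30 − 9 × 2 = 17982 frames. 2129814 ÷ 17982 → 118 full blocks, remainder 7938.
Within the partial block the first minute is 1800 frames and each further minute 1798, so 4 further minute boundaries passed. Total skipped labels = 18 × 118 + 2 × 4 = 2132.
Non-drop label index = 2129814 + 2132 = 2131946; at 30 labels/s that is 19:44:24:26, i.e. DF 19:44:24;26.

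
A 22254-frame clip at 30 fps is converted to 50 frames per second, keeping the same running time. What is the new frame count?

37090 frames

Target frames = source frames × (target rate / source rate) = 22254 × (50)/(30) = 22254 × 5/3 = 37090.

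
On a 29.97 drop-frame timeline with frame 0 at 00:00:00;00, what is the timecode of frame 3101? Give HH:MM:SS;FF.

Ten DF minutes hold 17982 frames, so frame 3101 lies in block 0 (frames 0–17981) with 3101 frames into that block.
The block's first minute is 1800 frames and the rest 1798 each; 3101 frames reaches minute 1, so 0 × 18 + 1 × 2 = 2 labels have been skipped so far.
Adding those back, label number 3101 + 2 = 3103 at 30 labels/s is 103 s + 13 f = 0 h 1 min 43 s frame 13, i.e. 00:01:43;13.

00:01:43;13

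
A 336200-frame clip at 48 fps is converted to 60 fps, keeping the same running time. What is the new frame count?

Target frames = source frames × (target rate / source rate) = 336200 × (60)/(48) = 336200 × 5/4 = 420250.

420250 frames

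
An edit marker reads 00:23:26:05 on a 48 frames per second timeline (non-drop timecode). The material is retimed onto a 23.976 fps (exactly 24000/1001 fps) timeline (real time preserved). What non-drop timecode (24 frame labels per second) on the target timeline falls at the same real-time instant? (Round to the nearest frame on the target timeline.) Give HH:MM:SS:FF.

00:23:24:17

Source frame index: (0×3600 + 23×60 + 26) × 48 + 5 = 67493.
Real time: 67493 / (48) = 67493/48 s.
Target frame: (67493/48) × (24000/1001) = 33746500/1001 ≈ 33712.787 → 33713.
At 24 labels/s: frame 33713 → 00:23:24:17.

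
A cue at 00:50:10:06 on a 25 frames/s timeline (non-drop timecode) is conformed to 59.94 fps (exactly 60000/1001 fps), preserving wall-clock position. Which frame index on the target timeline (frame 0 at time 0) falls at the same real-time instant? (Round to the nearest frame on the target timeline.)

frame 180434

Source frame index: (0×3600 + 50×60 + 10) × 25 + 6 = 75256.
Real time: 75256 / (25) = 75256/25 s.
Target frame: (75256/25) × (60000/1001) = 180614400/1001 ≈ 180433.966 → 180434.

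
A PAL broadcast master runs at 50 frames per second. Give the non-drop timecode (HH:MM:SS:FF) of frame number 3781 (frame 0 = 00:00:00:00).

3781 ÷ 50 = 75 full seconds, remainder 31 frames.
75 s = 0 h 1 min 15 s.
Timecode: 00:01:15:31.

00:01:15:31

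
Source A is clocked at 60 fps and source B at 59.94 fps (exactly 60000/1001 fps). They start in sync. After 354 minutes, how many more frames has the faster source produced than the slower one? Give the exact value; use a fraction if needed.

1274400/1001 frames

354 min = 21240 s.
A emits 60 × 21240 = 1274400 frames; B emits 60000/1001 × 21240 = 1274400000/1001.
Difference = 1274400/1001 frames (≈ 1273.1269); B is behind A.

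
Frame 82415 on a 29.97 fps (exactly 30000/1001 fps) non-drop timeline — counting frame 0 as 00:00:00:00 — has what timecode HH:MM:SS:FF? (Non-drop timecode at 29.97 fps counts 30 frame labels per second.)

82415 ÷ 30 = 2747 full seconds, remainder 5 frames.
2747 s = 0 h 45 min 47 s.
Timecode: 00:45:47:05.

00:45:47:05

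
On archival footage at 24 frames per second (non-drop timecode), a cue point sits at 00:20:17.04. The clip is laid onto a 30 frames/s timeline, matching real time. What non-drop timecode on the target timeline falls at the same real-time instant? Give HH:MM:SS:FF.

Source frame index: (0×3600 + 20×60 + 17) × 24 + 4 = 29212.
Real time: 29212 / (24) = 7303/6 s.
Target frame: (7303/6) × (30) = 36515.
At 30 labels/s: frame 36515 → 00:20:17:05.

00:20:17:05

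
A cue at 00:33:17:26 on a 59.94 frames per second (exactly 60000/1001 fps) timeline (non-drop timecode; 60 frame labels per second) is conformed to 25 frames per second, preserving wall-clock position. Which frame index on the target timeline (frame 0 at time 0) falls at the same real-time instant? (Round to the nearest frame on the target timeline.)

frame 49986

Source frame index: (0×3600 + 33×60 + 17) × 60 + 26 = 119846.
Real time: 119846 / (60000/1001) = 59982923/30000 s.
Target frame: (59982923/30000) × (25) = 59982923/1200 ≈ 49985.769 → 49986.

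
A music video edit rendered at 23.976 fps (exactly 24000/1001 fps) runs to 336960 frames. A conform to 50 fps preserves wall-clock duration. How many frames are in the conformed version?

702702 frames

Target frames = source frames × (target rate / source rate) = 336960 × (50)/(24000/1001) = 336960 × 1001/480 = 702702.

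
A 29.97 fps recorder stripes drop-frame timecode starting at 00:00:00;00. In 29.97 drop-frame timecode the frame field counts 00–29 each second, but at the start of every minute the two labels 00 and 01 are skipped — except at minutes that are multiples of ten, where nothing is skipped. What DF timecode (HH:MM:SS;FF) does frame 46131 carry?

00:25:39;07

Ten DF minutes hold 17982 frames, so frame 46131 lies in block 2 (frames 35964–53945) with 10167 frames into that block.
The block's first minute is 1800 frames and the rest 1798 each; 10167 frames reaches minute 5, so 2 × 18 + 5 × 2 = 46 labels have been skipped so far.
Adding those back, label number 46131 + 46 = 46177 at 30 labels/s is 1539 s + 7 f = 0 h 25 min 39 s frame 7, i.e. 00:25:39;07.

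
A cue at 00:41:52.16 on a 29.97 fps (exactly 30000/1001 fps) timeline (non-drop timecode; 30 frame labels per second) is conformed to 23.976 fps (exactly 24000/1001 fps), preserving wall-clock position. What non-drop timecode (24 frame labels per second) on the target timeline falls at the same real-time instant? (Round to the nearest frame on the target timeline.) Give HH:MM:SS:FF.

00:41:52:13

Source frame index: (0×3600 + 41×60 + 52) × 30 + 16 = 75376.
Real time: 75376 / (30000/1001) = 4715711/1875 s.
Target frame: (4715711/1875) × (24000/1001) = 301504/5 ≈ 60300.800 → 60301.
At 24 labels/s: frame 60301 → 00:41:52:13.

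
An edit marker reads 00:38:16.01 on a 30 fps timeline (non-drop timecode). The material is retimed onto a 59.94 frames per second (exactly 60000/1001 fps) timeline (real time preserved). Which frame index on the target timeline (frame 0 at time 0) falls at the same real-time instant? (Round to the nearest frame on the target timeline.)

Source frame index: (0×3600 + 38×60 + 16) × 30 + 1 = 68881.
Real time: 68881 / (30) = 68881/30 s.
Target frame: (68881/30) × (60000/1001) = 137762000/1001 ≈ 137624.376 → 137624.

frame 137624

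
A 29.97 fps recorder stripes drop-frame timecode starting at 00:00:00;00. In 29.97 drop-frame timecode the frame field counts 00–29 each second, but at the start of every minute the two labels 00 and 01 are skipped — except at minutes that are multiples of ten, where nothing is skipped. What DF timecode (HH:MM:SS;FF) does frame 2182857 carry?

20:13:54;21

Ten DF minutes hold 17982 frames, so frame 2182857 lies in block 121 (frames 2175822–2193803) with 7035 frames into that block.
The block's first minute is 1800 frames and the rest 1798 each; 7035 frames reaches minute 3, so 121 × 18 + 3 × 2 = 2184 labels have been skipped so far.
Adding those back, label number 2182857 + 2184 = 2185041 at 30 labels/s is 72834 s + 21 f = 20 h 13 min 54 s frame 21, i.e. 20:13:54;21.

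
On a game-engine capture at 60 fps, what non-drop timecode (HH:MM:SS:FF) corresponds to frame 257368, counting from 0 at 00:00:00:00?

01:11:29:28

257368 ÷ 60 = 4289 full seconds, remainder 28 frames.
4289 s = 1 h 11 min 29 s.
Timecode: 01:11:29:28.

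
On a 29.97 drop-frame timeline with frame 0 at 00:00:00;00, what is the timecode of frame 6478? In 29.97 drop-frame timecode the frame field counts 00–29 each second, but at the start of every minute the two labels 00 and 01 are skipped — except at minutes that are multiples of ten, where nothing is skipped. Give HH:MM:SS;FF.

Ten DF minutes hold 17982 frames, so frame 6478 lies in block 0 (frames 0–17981) with 6478 frames into that block.
The block's first minute is 1800 frames and the rest 1798 each; 6478 frames reaches minute 3, so 0 × 18 + 3 × 2 = 6 labels have been skipped so far.
Adding those back, label number 6478 + 6 = 6484 at 30 labels/s is 216 s + 4 f = 0 h 3 min 36 s frame 4, i.e. 00:03:36;04.

00:03:36;04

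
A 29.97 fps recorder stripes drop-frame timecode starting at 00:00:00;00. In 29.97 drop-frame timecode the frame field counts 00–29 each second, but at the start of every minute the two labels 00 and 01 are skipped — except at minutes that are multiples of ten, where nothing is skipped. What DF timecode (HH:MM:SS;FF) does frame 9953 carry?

00:05:32;03

Ten DF minutes hold 17982 frames, so frame 9953 lies in block 0 (frames 0–17981) with 9953 frames into that block.
The block's first minute is 1800 frames and the rest 1798 each; 9953 frames reaches minute 5, so 0 × 18 + 5 × 2 = 10 labels have been skipped so far.
Adding those back, label number 9953 + 10 = 9963 at 30 labels/s is 332 s + 3 f = 0 h 5 min 32 s frame 3, i.e. 00:05:32;03.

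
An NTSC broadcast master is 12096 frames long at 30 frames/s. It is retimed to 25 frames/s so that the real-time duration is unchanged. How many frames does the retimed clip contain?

10080 frames

Target frames = source frames × (target rate / source rate) = 12096 × (25)/(30) = 12096 × 5/6 = 10080.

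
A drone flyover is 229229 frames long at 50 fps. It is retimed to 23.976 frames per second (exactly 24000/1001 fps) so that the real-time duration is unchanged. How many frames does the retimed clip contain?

Target frames = source frames × (target rate / source rate) = 229229 × (24000/1001)/(50) = 229229 × 480/1001 = 109920.

109920 frames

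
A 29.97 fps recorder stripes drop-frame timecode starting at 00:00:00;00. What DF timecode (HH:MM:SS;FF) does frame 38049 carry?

Each 10-minute DF block holds 10 × 60 × 30 − 9 × 2 = 17982 frames. 38049 ÷ 17982 → 2 full blocks, remainder 2085.
Within the partial block the first minute is 1800 frames and each further minute 1798, so 1 further minute boundary passed. Total skipped labels = 18 × 2 + 2 × 1 = 38.
Non-drop label index = 38049 + 38 = 38087; at 30 labels/s that is 00:21:09:17, i.e. DF 00:21:09;17.

00:21:09;17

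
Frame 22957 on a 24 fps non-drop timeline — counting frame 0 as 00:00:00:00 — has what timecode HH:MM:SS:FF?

00:15:56:13

22957 ÷ 24 = 956 full seconds, remainder 13 frames.
956 s = 0 h 15 min 56 s.
Timecode: 00:15:56:13.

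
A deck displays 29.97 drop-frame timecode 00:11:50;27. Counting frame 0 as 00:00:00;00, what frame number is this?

21307

As if non-drop at 30 labels/s: (0 × 3600 + 11 × 60 + 50) × 30 + 27 = 21327.
Minute boundaries passed: 11; those not divisible by 10: 11 − 1 = 10; dropped labels = 2 × 10 = 20.
Actual frame index = 21327 − 20 = 21307.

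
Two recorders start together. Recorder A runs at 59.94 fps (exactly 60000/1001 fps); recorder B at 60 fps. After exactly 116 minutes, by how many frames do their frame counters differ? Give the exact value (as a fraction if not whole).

417600/1001 frames

116 min = 6960 s.
A emits 60000/1001 × 6960 = 417600000/1001 frames; B emits 60 × 6960 = 417600.
Difference = 417600/1001 frames (≈ 417.1828); B is ahead of A.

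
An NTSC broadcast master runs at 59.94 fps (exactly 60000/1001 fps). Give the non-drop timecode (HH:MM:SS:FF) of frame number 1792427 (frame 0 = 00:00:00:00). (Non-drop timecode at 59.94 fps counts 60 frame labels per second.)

08:17:53:47

1792427 ÷ 60 = 29873 full seconds, remainder 47 frames.
29873 s = 8 h 17 min 53 s.
Timecode: 08:17:53:47.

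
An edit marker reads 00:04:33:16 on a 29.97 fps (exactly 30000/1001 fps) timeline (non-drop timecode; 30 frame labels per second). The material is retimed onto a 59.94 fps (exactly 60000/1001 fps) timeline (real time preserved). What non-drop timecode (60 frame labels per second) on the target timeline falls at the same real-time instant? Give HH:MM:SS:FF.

00:04:33:32

Source frame index: (0×3600 + 4×60 + 33) × 30 + 16 = 8206.
Real time: 8206 / (30000/1001) = 4107103/15000 s.
Target frame: (4107103/15000) × (60000/1001) = 16412.
At 60 labels/s: frame 16412 → 00:04:33:32.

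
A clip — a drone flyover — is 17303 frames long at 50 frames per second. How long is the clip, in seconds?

Running time = 17303 / (50) = 346.06 s.

346.06 seconds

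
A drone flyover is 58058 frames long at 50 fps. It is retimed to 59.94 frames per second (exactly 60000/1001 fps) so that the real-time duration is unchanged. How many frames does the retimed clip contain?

Target frames = source frames × (target rate / source rate) = 58058 × (60000/1001)/(50) = 58058 × 1200/1001 = 69600.

69600 frames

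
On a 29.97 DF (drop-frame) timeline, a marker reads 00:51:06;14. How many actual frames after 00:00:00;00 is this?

As if non-drop at 30 labels/s: (0 × 3600 + 51 × 60 + 6) × 30 + 14 = 91994.
Minute boundaries passed: 51; those not divisible by 10: 51 − 5 = 46; dropped labels = 2 × 46 = 92.
Actual frame index = 91994 − 92 = 91902.

91902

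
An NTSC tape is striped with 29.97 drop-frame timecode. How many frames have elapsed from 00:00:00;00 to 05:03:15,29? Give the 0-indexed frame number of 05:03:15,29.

545333

Complete 10-minute blocks: 30, each 17982 frames → 539460.
Remaining 3 whole minutes in the current block: 1800 + 2 × 1798 = 5396 frames.
Within the current minute: 15 × 30 + 29 − 2 = 477 (labels ;00/;01 skipped at this minute). Total = 539460 + 5396 + 477 = 545333.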